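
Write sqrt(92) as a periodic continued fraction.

[9; (1, 1, 2, 4, 2, 1, 1, 18)]

Write x_i = (sqrt(92) + m_i)/d_i with (m_0, d_0) = (0, 1). a_0 = floor(sqrt(92)) = 9, since 9^2 = 81 <= 92 < 100 = 10^2.
Iterate m_{i+1} = d_i*a_i - m_i, d_{i+1} = (92 - m_{i+1}^2)/d_i, a_{i+1} = floor((a_0 + m_{i+1})/d_{i+1}):
  m_1 = 1*9 - 0 = 9, d_1 = (92 - 9^2)/1 = 11/1 = 11, a_1 = floor((9 + 9)/11) = 1.
  m_2 = 11*1 - 9 = 2, d_2 = (92 - 2^2)/11 = 88/11 = 8, a_2 = floor((9 + 2)/8) = 1.
  m_3 = 8*1 - 2 = 6, d_3 = (92 - 6^2)/8 = 56/8 = 7, a_3 = floor((9 + 6)/7) = 2.
  m_4 = 7*2 - 6 = 8, d_4 = (92 - 8^2)/7 = 28/7 = 4, a_4 = floor((9 + 8)/4) = 4.
  m_5 = 4*4 - 8 = 8, d_5 = (92 - 8^2)/4 = 28/4 = 7, a_5 = floor((9 + 8)/7) = 2.
  m_6 = 7*2 - 8 = 6, d_6 = (92 - 6^2)/7 = 56/7 = 8, a_6 = floor((9 + 6)/8) = 1.
  m_7 = 8*1 - 6 = 2, d_7 = (92 - 2^2)/8 = 88/8 = 11, a_7 = floor((9 + 2)/11) = 1.
  m_8 = 11*1 - 2 = 9, d_8 = (92 - 9^2)/11 = 11/11 = 1, a_8 = floor((9 + 9)/1) = 18.
  m_9 = 1*18 - 9 = 9, d_9 = (92 - 9^2)/1 = 11/1 = 11: (m_9, d_9) = (m_1, d_1) = (9, 11), so from here the quotients repeat a_1, ..., a_8; the period length is 8.
Hence the expansion of sqrt(92) is a_0 = 9 followed by the repeating block 1, 1, 2, 4, 2, 1, 1, 18 (period 8).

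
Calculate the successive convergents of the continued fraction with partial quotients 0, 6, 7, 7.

Using the convergent recurrence p_i = a_i*p_{i-1} + p_{i-2}, q_i = a_i*q_{i-1} + q_{i-2} with p_{-2}=0, p_{-1}=1, q_{-2}=1, q_{-1}=0:
  i=0: a_0=0, p_0 = 0*1 + 0 = 0, q_0 = 0*0 + 1 = 1.
  i=1: a_1=6, p_1 = 6*0 + 1 = 1, q_1 = 6*1 + 0 = 6.
  i=2: a_2=7, p_2 = 7*1 + 0 = 7, q_2 = 7*6 + 1 = 43.
  i=3: a_3=7, p_3 = 7*7 + 1 = 50, q_3 = 7*43 + 6 = 307.

0/1, 1/6, 7/43, 50/307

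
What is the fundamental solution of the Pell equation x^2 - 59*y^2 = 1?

First expand sqrt(59) as a continued fraction. With x_i = (sqrt(59) + m_i)/d_i and (m_0, d_0) = (0, 1): a_0 = floor(sqrt(59)) = 7, since 7^2 = 49 <= 59 < 64 = 8^2.
Iterate m_{i+1} = d_i*a_i - m_i, d_{i+1} = (59 - m_{i+1}^2)/d_i, a_{i+1} = floor((a_0 + m_{i+1})/d_{i+1}):
  m_1 = 1*7 - 0 = 7, d_1 = (59 - 7^2)/1 = 10/1 = 10, a_1 = floor((7 + 7)/10) = 1.
  m_2 = 10*1 - 7 = 3, d_2 = (59 - 3^2)/10 = 50/10 = 5, a_2 = floor((7 + 3)/5) = 2.
  m_3 = 5*2 - 3 = 7, d_3 = (59 - 7^2)/5 = 10/5 = 2, a_3 = floor((7 + 7)/2) = 7.
  m_4 = 2*7 - 7 = 7, d_4 = (59 - 7^2)/2 = 10/2 = 5, a_4 = floor((7 + 7)/5) = 2.
  m_5 = 5*2 - 7 = 3, d_5 = (59 - 3^2)/5 = 50/5 = 10, a_5 = floor((7 + 3)/10) = 1.
  m_6 = 10*1 - 3 = 7, d_6 = (59 - 7^2)/10 = 10/10 = 1, a_6 = floor((7 + 7)/1) = 14.
  m_7 = 1*14 - 7 = 7, d_7 = (59 - 7^2)/1 = 10/1 = 10: (m_7, d_7) = (m_1, d_1) = (7, 10), so from here the quotients repeat a_1, ..., a_6; the period length is 6.
So sqrt(59) = [7; (1, 2, 7, 2, 1, 14)] with period length k = 6.
k is even, so the fundamental solution of x^2 - 59y^2 = 1 is (p_{k-1}, q_{k-1}) = (p_5, q_5); compute convergents through index 5.
Convergents (p_i = a_i*p_{i-1} + p_{i-2}, q_i = a_i*q_{i-1} + q_{i-2} with p_{-2}=0, p_{-1}=1, q_{-2}=1, q_{-1}=0):
  i=0: a_0=7, p_0 = 7*1 + 0 = 7, q_0 = 7*0 + 1 = 1.
  i=1: a_1=1, p_1 = 1*7 + 1 = 8, q_1 = 1*1 + 0 = 1.
  i=2: a_2=2, p_2 = 2*8 + 7 = 23, q_2 = 2*1 + 1 = 3.
  i=3: a_3=7, p_3 = 7*23 + 8 = 169, q_3 = 7*3 + 1 = 22.
  i=4: a_4=2, p_4 = 2*169 + 23 = 361, q_4 = 2*22 + 3 = 47.
  i=5: a_5=1, p_5 = 1*361 + 169 = 530, q_5 = 1*47 + 22 = 69.
Check: 530^2 - 59*69^2 = 280900 - 280899 = 1, so (x, y) = (530, 69) solves the equation, and by the theorem it is the least positive solution.

(x, y) = (530, 69)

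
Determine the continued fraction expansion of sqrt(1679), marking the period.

[40; (1, 39, 1, 80)]

Write x_i = (sqrt(1679) + m_i)/d_i with (m_0, d_0) = (0, 1). a_0 = floor(sqrt(1679)) = 40, since 40^2 = 1600 <= 1679 < 1681 = 41^2.
Iterate m_{i+1} = d_i*a_i - m_i, d_{i+1} = (1679 - m_{i+1}^2)/d_i, a_{i+1} = floor((a_0 + m_{i+1})/d_{i+1}):
  m_1 = 1*40 - 0 = 40, d_1 = (1679 - 40^2)/1 = 79/1 = 79, a_1 = floor((40 + 40)/79) = 1.
  m_2 = 79*1 - 40 = 39, d_2 = (1679 - 39^2)/79 = 158/79 = 2, a_2 = floor((40 + 39)/2) = 39.
  m_3 = 2*39 - 39 = 39, d_3 = (1679 - 39^2)/2 = 158/2 = 79, a_3 = floor((40 + 39)/79) = 1.
  m_4 = 79*1 - 39 = 40, d_4 = (1679 - 40^2)/79 = 79/79 = 1, a_4 = floor((40 + 40)/1) = 80.
  m_5 = 1*80 - 40 = 40, d_5 = (1679 - 40^2)/1 = 79/1 = 79: (m_5, d_5) = (m_1, d_1) = (40, 79), so from here the quotients repeat a_1, ..., a_4; the period length is 4.
Hence the expansion of sqrt(1679) is a_0 = 40 followed by the repeating block 1, 39, 1, 80 (period 4).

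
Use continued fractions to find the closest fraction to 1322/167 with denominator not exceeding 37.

95/12

Expand x = 1322/167 as a continued fraction with the Euclidean algorithm:
  1322 = 7*167 + 153, so a_0 = 7.
  167 = 1*153 + 14, so a_1 = 1.
  153 = 10*14 + 13, so a_2 = 10.
  14 = 1*13 + 1, so a_3 = 1.
  13 = 13*1 + 0, so a_4 = 13.
so x = [7; 1, 10, 1, 13].
Convergents (p_i = a_i*p_{i-1} + p_{i-2}, q_i = a_i*q_{i-1} + q_{i-2} with p_{-2}=0, p_{-1}=1, q_{-2}=1, q_{-1}=0), until the denominator exceeds 37:
  i=0: a_0=7, p_0 = 7*1 + 0 = 7, q_0 = 7*0 + 1 = 1.
  i=1: a_1=1, p_1 = 1*7 + 1 = 8, q_1 = 1*1 + 0 = 1.
  i=2: a_2=10, p_2 = 10*8 + 7 = 87, q_2 = 10*1 + 1 = 11.
  i=3: a_3=1, p_3 = 1*87 + 8 = 95, q_3 = 1*11 + 1 = 12.
  i=4: a_4=13, p_4 = 13*95 + 87 = 1322, q_4 = 13*12 + 11 = 167.
q_4 = 167 > 37, so the last convergent with denominator <= 37 is p_3/q_3 = 95/12.
The closest fraction with denominator <= 37 is either p_3/q_3 or the intermediate fraction (k*p_3 + p_2)/(k*q_3 + q_2) with the largest k >= 1 whose denominator stays <= 37; these approach x as k grows, and every other convergent or intermediate fraction in range is farther away.
Largest k: floor((37 - q_2)/q_3) = floor((37 - 11)/12) = 2.
That gives (2*95 + 87)/(2*12 + 11) = 277/35.
Compare the errors: |x - 95/12| = |1322*12 - 95*167|/(167*12) = 1/2004, and |x - 277/35| = |1322*35 - 277*167|/(167*35) = 11/5845.
Cross-multiplying, 1*5845 = 5845 < 22044 = 11*2004, so 1/2004 is smaller: the convergent 95/12 is closer to x than 277/35.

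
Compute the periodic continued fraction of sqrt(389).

[19; (1, 2, 1, 1, 1, 1, 2, 1, 38)]

Write x_i = (sqrt(389) + m_i)/d_i with (m_0, d_0) = (0, 1). a_0 = floor(sqrt(389)) = 19, since 19^2 = 361 <= 389 < 400 = 20^2.
Iterate m_{i+1} = d_i*a_i - m_i, d_{i+1} = (389 - m_{i+1}^2)/d_i, a_{i+1} = floor((a_0 + m_{i+1})/d_{i+1}):
  m_1 = 1*19 - 0 = 19, d_1 = (389 - 19^2)/1 = 28/1 = 28, a_1 = floor((19 + 19)/28) = 1.
  m_2 = 28*1 - 19 = 9, d_2 = (389 - 9^2)/28 = 308/28 = 11, a_2 = floor((19 + 9)/11) = 2.
  m_3 = 11*2 - 9 = 13, d_3 = (389 - 13^2)/11 = 220/11 = 20, a_3 = floor((19 + 13)/20) = 1.
  m_4 = 20*1 - 13 = 7, d_4 = (389 - 7^2)/20 = 340/20 = 17, a_4 = floor((19 + 7)/17) = 1.
  m_5 = 17*1 - 7 = 10, d_5 = (389 - 10^2)/17 = 289/17 = 17, a_5 = floor((19 + 10)/17) = 1.
  m_6 = 17*1 - 10 = 7, d_6 = (389 - 7^2)/17 = 340/17 = 20, a_6 = floor((19 + 7)/20) = 1.
  m_7 = 20*1 - 7 = 13, d_7 = (389 - 13^2)/20 = 220/20 = 11, a_7 = floor((19 + 13)/11) = 2.
  m_8 = 11*2 - 13 = 9, d_8 = (389 - 9^2)/11 = 308/11 = 28, a_8 = floor((19 + 9)/28) = 1.
  m_9 = 28*1 - 9 = 19, d_9 = (389 - 19^2)/28 = 28/28 = 1, a_9 = floor((19 + 19)/1) = 38.
  m_10 = 1*38 - 19 = 19, d_10 = (389 - 19^2)/1 = 28/1 = 28: (m_10, d_10) = (m_1, d_1) = (19, 28), so from here the quotients repeat a_1, ..., a_9; the period length is 9.
Hence the expansion of sqrt(389) is a_0 = 19 followed by the repeating block 1, 2, 1, 1, 1, 1, 2, 1, 38 (period 9).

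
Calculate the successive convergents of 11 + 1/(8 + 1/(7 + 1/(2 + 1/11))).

11/1, 89/8, 634/57, 1357/122, 15561/1399

Using the convergent recurrence p_i = a_i*p_{i-1} + p_{i-2}, q_i = a_i*q_{i-1} + q_{i-2} with p_{-2}=0, p_{-1}=1, q_{-2}=1, q_{-1}=0:
  i=0: a_0=11, p_0 = 11*1 + 0 = 11, q_0 = 11*0 + 1 = 1.
  i=1: a_1=8, p_1 = 8*11 + 1 = 89, q_1 = 8*1 + 0 = 8.
  i=2: a_2=7, p_2 = 7*89 + 11 = 634, q_2 = 7*8 + 1 = 57.
  i=3: a_3=2, p_3 = 2*634 + 89 = 1357, q_3 = 2*57 + 8 = 122.
  i=4: a_4=11, p_4 = 11*1357 + 634 = 15561, q_4 = 11*122 + 57 = 1399.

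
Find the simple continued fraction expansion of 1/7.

[0; 7]

Run the Euclidean algorithm on 1 and 7; the successive quotients are the partial quotients a_0, a_1, ... (each step inverts the fractional part left over by the previous one):
  1 = 0*7 + 1, so a_0 = 0.
  7 = 7*1 + 0, so a_1 = 7.
The remainder reaches 0 after 2 divisions, so the expansion has 2 partial quotients, read off in order.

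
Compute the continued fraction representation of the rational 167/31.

[5; 2, 1, 1, 2, 2]

Run the Euclidean algorithm on 167 and 31; the successive quotients are the partial quotients a_0, a_1, ... (each step inverts the fractional part left over by the previous one):
  167 = 5*31 + 12, so a_0 = 5.
  31 = 2*12 + 7, so a_1 = 2.
  12 = 1*7 + 5, so a_2 = 1.
  7 = 1*5 + 2, so a_3 = 1.
  5 = 2*2 + 1, so a_4 = 2.
  2 = 2*1 + 0, so a_5 = 2.
The remainder reaches 0 after 6 divisions, so the expansion has 6 partial quotients, read off in order.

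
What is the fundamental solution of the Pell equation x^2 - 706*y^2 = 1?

(x, y) = (34595, 1302)

First expand sqrt(706) as a continued fraction. With x_i = (sqrt(706) + m_i)/d_i and (m_0, d_0) = (0, 1): a_0 = floor(sqrt(706)) = 26, since 26^2 = 676 <= 706 < 729 = 27^2.
Iterate m_{i+1} = d_i*a_i - m_i, d_{i+1} = (706 - m_{i+1}^2)/d_i, a_{i+1} = floor((a_0 + m_{i+1})/d_{i+1}):
  m_1 = 1*26 - 0 = 26, d_1 = (706 - 26^2)/1 = 30/1 = 30, a_1 = floor((26 + 26)/30) = 1.
  m_2 = 30*1 - 26 = 4, d_2 = (706 - 4^2)/30 = 690/30 = 23, a_2 = floor((26 + 4)/23) = 1.
  m_3 = 23*1 - 4 = 19, d_3 = (706 - 19^2)/23 = 345/23 = 15, a_3 = floor((26 + 19)/15) = 3.
  m_4 = 15*3 - 19 = 26, d_4 = (706 - 26^2)/15 = 30/15 = 2, a_4 = floor((26 + 26)/2) = 26.
  m_5 = 2*26 - 26 = 26, d_5 = (706 - 26^2)/2 = 30/2 = 15, a_5 = floor((26 + 26)/15) = 3.
  m_6 = 15*3 - 26 = 19, d_6 = (706 - 19^2)/15 = 345/15 = 23, a_6 = floor((26 + 19)/23) = 1.
  m_7 = 23*1 - 19 = 4, d_7 = (706 - 4^2)/23 = 690/23 = 30, a_7 = floor((26 + 4)/30) = 1.
  m_8 = 30*1 - 4 = 26, d_8 = (706 - 26^2)/30 = 30/30 = 1, a_8 = floor((26 + 26)/1) = 52.
  m_9 = 1*52 - 26 = 26, d_9 = (706 - 26^2)/1 = 30/1 = 30: (m_9, d_9) = (m_1, d_1) = (26, 30), so from here the quotients repeat a_1, ..., a_8; the period length is 8.
So sqrt(706) = [26; (1, 1, 3, 26, 3, 1, 1, 52)] with period length k = 8.
k is even, so the fundamental solution of x^2 - 706y^2 = 1 is (p_{k-1}, q_{k-1}) = (p_7, q_7); compute convergents through index 7.
Convergents (p_i = a_i*p_{i-1} + p_{i-2}, q_i = a_i*q_{i-1} + q_{i-2} with p_{-2}=0, p_{-1}=1, q_{-2}=1, q_{-1}=0):
  i=0: a_0=26, p_0 = 26*1 + 0 = 26, q_0 = 26*0 + 1 = 1.
  i=1: a_1=1, p_1 = 1*26 + 1 = 27, q_1 = 1*1 + 0 = 1.
  i=2: a_2=1, p_2 = 1*27 + 26 = 53, q_2 = 1*1 + 1 = 2.
  i=3: a_3=3, p_3 = 3*53 + 27 = 186, q_3 = 3*2 + 1 = 7.
  i=4: a_4=26, p_4 = 26*186 + 53 = 4889, q_4 = 26*7 + 2 = 184.
  i=5: a_5=3, p_5 = 3*4889 + 186 = 14853, q_5 = 3*184 + 7 = 559.
  i=6: a_6=1, p_6 = 1*14853 + 4889 = 19742, q_6 = 1*559 + 184 = 743.
  i=7: a_7=1, p_7 = 1*19742 + 14853 = 34595, q_7 = 1*743 + 559 = 1302.
Check: 34595^2 - 706*1302^2 = 1196814025 - 1196814024 = 1, so (x, y) = (34595, 1302) solves the equation, and by the theorem it is the least positive solution.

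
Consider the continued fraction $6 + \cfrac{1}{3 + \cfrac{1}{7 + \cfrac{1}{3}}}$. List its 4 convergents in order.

6/1, 19/3, 139/22, 436/69

Using the convergent recurrence p_i = a_i*p_{i-1} + p_{i-2}, q_i = a_i*q_{i-1} + q_{i-2} with p_{-2}=0, p_{-1}=1, q_{-2}=1, q_{-1}=0:
  i=0: a_0=6, p_0 = 6*1 + 0 = 6, q_0 = 6*0 + 1 = 1.
  i=1: a_1=3, p_1 = 3*6 + 1 = 19, q_1 = 3*1 + 0 = 3.
  i=2: a_2=7, p_2 = 7*19 + 6 = 139, q_2 = 7*3 + 1 = 22.
  i=3: a_3=3, p_3 = 3*139 + 19 = 436, q_3 = 3*22 + 3 = 69.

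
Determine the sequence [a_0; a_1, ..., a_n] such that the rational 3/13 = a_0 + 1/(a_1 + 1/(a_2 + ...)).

Run the Euclidean algorithm on 3 and 13; the successive quotients are the partial quotients a_0, a_1, ... (each step inverts the fractional part left over by the previous one):
  3 = 0*13 + 3, so a_0 = 0.
  13 = 4*3 + 1, so a_1 = 4.
  3 = 3*1 + 0, so a_2 = 3.
The remainder reaches 0 after 3 divisions, so the expansion has 3 partial quotients, read off in order.

[0; 4, 3]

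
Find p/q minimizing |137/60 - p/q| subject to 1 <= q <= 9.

16/7

Expand x = 137/60 as a continued fraction with the Euclidean algorithm:
  137 = 2*60 + 17, so a_0 = 2.
  60 = 3*17 + 9, so a_1 = 3.
  17 = 1*9 + 8, so a_2 = 1.
  9 = 1*8 + 1, so a_3 = 1.
  8 = 8*1 + 0, so a_4 = 8.
so x = [2; 3, 1, 1, 8].
Convergents (p_i = a_i*p_{i-1} + p_{i-2}, q_i = a_i*q_{i-1} + q_{i-2} with p_{-2}=0, p_{-1}=1, q_{-2}=1, q_{-1}=0), until the denominator exceeds 9:
  i=0: a_0=2, p_0 = 2*1 + 0 = 2, q_0 = 2*0 + 1 = 1.
  i=1: a_1=3, p_1 = 3*2 + 1 = 7, q_1 = 3*1 + 0 = 3.
  i=2: a_2=1, p_2 = 1*7 + 2 = 9, q_2 = 1*3 + 1 = 4.
  i=3: a_3=1, p_3 = 1*9 + 7 = 16, q_3 = 1*4 + 3 = 7.
  i=4: a_4=8, p_4 = 8*16 + 9 = 137, q_4 = 8*7 + 4 = 60.
q_4 = 60 > 9, so the last convergent with denominator <= 9 is p_3/q_3 = 16/7.
The closest fraction with denominator <= 9 is either p_3/q_3 or the intermediate fraction (k*p_3 + p_2)/(k*q_3 + q_2) with the largest k >= 1 whose denominator stays <= 9; these approach x as k grows, and every other convergent or intermediate fraction in range is farther away.
Largest k: floor((9 - q_2)/q_3) = floor((9 - 4)/7) = 0.
Since k = 0, no intermediate fraction beyond p_3/q_3 has denominator <= 9, so the convergent 16/7 is the closest (its error is |137*7 - 16*60|/(60*7) = 1/420).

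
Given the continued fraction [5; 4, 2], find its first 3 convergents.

5/1, 21/4, 47/9

Using the convergent recurrence p_i = a_i*p_{i-1} + p_{i-2}, q_i = a_i*q_{i-1} + q_{i-2} with p_{-2}=0, p_{-1}=1, q_{-2}=1, q_{-1}=0:
  i=0: a_0=5, p_0 = 5*1 + 0 = 5, q_0 = 5*0 + 1 = 1.
  i=1: a_1=4, p_1 = 4*5 + 1 = 21, q_1 = 4*1 + 0 = 4.
  i=2: a_2=2, p_2 = 2*21 + 5 = 47, q_2 = 2*4 + 1 = 9.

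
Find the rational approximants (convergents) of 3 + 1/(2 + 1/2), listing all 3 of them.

Using the convergent recurrence p_i = a_i*p_{i-1} + p_{i-2}, q_i = a_i*q_{i-1} + q_{i-2} with p_{-2}=0, p_{-1}=1, q_{-2}=1, q_{-1}=0:
  i=0: a_0=3, p_0 = 3*1 + 0 = 3, q_0 = 3*0 + 1 = 1.
  i=1: a_1=2, p_1 = 2*3 + 1 = 7, q_1 = 2*1 + 0 = 2.
  i=2: a_2=2, p_2 = 2*7 + 3 = 17, q_2 = 2*2 + 1 = 5.

3/1, 7/2, 17/5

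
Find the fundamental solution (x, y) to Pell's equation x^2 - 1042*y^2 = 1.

(x, y) = (1302499, 40350)

First expand sqrt(1042) as a continued fraction. With x_i = (sqrt(1042) + m_i)/d_i and (m_0, d_0) = (0, 1): a_0 = floor(sqrt(1042)) = 32, since 32^2 = 1024 <= 1042 < 1089 = 33^2.
Iterate m_{i+1} = d_i*a_i - m_i, d_{i+1} = (1042 - m_{i+1}^2)/d_i, a_{i+1} = floor((a_0 + m_{i+1})/d_{i+1}):
  m_1 = 1*32 - 0 = 32, d_1 = (1042 - 32^2)/1 = 18/1 = 18, a_1 = floor((32 + 32)/18) = 3.
  m_2 = 18*3 - 32 = 22, d_2 = (1042 - 22^2)/18 = 558/18 = 31, a_2 = floor((32 + 22)/31) = 1.
  m_3 = 31*1 - 22 = 9, d_3 = (1042 - 9^2)/31 = 961/31 = 31, a_3 = floor((32 + 9)/31) = 1.
  m_4 = 31*1 - 9 = 22, d_4 = (1042 - 22^2)/31 = 558/31 = 18, a_4 = floor((32 + 22)/18) = 3.
  m_5 = 18*3 - 22 = 32, d_5 = (1042 - 32^2)/18 = 18/18 = 1, a_5 = floor((32 + 32)/1) = 64.
  m_6 = 1*64 - 32 = 32, d_6 = (1042 - 32^2)/1 = 18/1 = 18: (m_6, d_6) = (m_1, d_1) = (32, 18), so from here the quotients repeat a_1, ..., a_5; the period length is 5.
So sqrt(1042) = [32; (3, 1, 1, 3, 64)] with period length k = 5.
k is odd, so (p_{k-1}, q_{k-1}) only solves x^2 - 1042y^2 = -1 and the fundamental solution of x^2 - 1042y^2 = 1 is (p_{2k-1}, q_{2k-1}) = (p_9, q_9); compute convergents through index 9, running through the period twice.
Convergents (p_i = a_i*p_{i-1} + p_{i-2}, q_i = a_i*q_{i-1} + q_{i-2} with p_{-2}=0, p_{-1}=1, q_{-2}=1, q_{-1}=0):
  i=0: a_0=32, p_0 = 32*1 + 0 = 32, q_0 = 32*0 + 1 = 1.
  i=1: a_1=3, p_1 = 3*32 + 1 = 97, q_1 = 3*1 + 0 = 3.
  i=2: a_2=1, p_2 = 1*97 + 32 = 129, q_2 = 1*3 + 1 = 4.
  i=3: a_3=1, p_3 = 1*129 + 97 = 226, q_3 = 1*4 + 3 = 7.
  i=4: a_4=3, p_4 = 3*226 + 129 = 807, q_4 = 3*7 + 4 = 25.
  i=5: a_5=64, p_5 = 64*807 + 226 = 51874, q_5 = 64*25 + 7 = 1607.
  i=6: a_6=3, p_6 = 3*51874 + 807 = 156429, q_6 = 3*1607 + 25 = 4846.
  i=7: a_7=1, p_7 = 1*156429 + 51874 = 208303, q_7 = 1*4846 + 1607 = 6453.
  i=8: a_8=1, p_8 = 1*208303 + 156429 = 364732, q_8 = 1*6453 + 4846 = 11299.
  i=9: a_9=3, p_9 = 3*364732 + 208303 = 1302499, q_9 = 3*11299 + 6453 = 40350.
Indeed p_4^2 - 1042*q_4^2 = 651249 - 651250 = -1, not +1.
Check: 1302499^2 - 1042*40350^2 = 1696503645001 - 1696503645000 = 1, so (x, y) = (1302499, 40350) solves the equation, and by the theorem it is the least positive solution.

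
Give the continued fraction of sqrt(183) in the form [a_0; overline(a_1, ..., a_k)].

Write x_i = (sqrt(183) + m_i)/d_i with (m_0, d_0) = (0, 1). a_0 = floor(sqrt(183)) = 13, since 13^2 = 169 <= 183 < 196 = 14^2.
Iterate m_{i+1} = d_i*a_i - m_i, d_{i+1} = (183 - m_{i+1}^2)/d_i, a_{i+1} = floor((a_0 + m_{i+1})/d_{i+1}):
  m_1 = 1*13 - 0 = 13, d_1 = (183 - 13^2)/1 = 14/1 = 14, a_1 = floor((13 + 13)/14) = 1.
  m_2 = 14*1 - 13 = 1, d_2 = (183 - 1^2)/14 = 182/14 = 13, a_2 = floor((13 + 1)/13) = 1.
  m_3 = 13*1 - 1 = 12, d_3 = (183 - 12^2)/13 = 39/13 = 3, a_3 = floor((13 + 12)/3) = 8.
  m_4 = 3*8 - 12 = 12, d_4 = (183 - 12^2)/3 = 39/3 = 13, a_4 = floor((13 + 12)/13) = 1.
  m_5 = 13*1 - 12 = 1, d_5 = (183 - 1^2)/13 = 182/13 = 14, a_5 = floor((13 + 1)/14) = 1.
  m_6 = 14*1 - 1 = 13, d_6 = (183 - 13^2)/14 = 14/14 = 1, a_6 = floor((13 + 13)/1) = 26.
  m_7 = 1*26 - 13 = 13, d_7 = (183 - 13^2)/1 = 14/1 = 14: (m_7, d_7) = (m_1, d_1) = (13, 14), so from here the quotients repeat a_1, ..., a_6; the period length is 6.
Hence the expansion of sqrt(183) is a_0 = 13 followed by the repeating block 1, 1, 8, 1, 1, 26 (period 6).

[13; overline(1, 1, 8, 1, 1, 26)]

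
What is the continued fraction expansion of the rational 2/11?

Run the Euclidean algorithm on 2 and 11; the successive quotients are the partial quotients a_0, a_1, ... (each step inverts the fractional part left over by the previous one):
  2 = 0*11 + 2, so a_0 = 0.
  11 = 5*2 + 1, so a_1 = 5.
  2 = 2*1 + 0, so a_2 = 2.
The remainder reaches 0 after 3 divisions, so the expansion has 3 partial quotients, read off in order.

[0; 5, 2]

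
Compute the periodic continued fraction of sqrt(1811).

[42; (1, 1, 3, 1, 41, 1, 3, 1, 1, 84)]

Write x_i = (sqrt(1811) + m_i)/d_i with (m_0, d_0) = (0, 1). a_0 = floor(sqrt(1811)) = 42, since 42^2 = 1764 <= 1811 < 1849 = 43^2.
Iterate m_{i+1} = d_i*a_i - m_i, d_{i+1} = (1811 - m_{i+1}^2)/d_i, a_{i+1} = floor((a_0 + m_{i+1})/d_{i+1}):
  m_1 = 1*42 - 0 = 42, d_1 = (1811 - 42^2)/1 = 47/1 = 47, a_1 = floor((42 + 42)/47) = 1.
  m_2 = 47*1 - 42 = 5, d_2 = (1811 - 5^2)/47 = 1786/47 = 38, a_2 = floor((42 + 5)/38) = 1.
  m_3 = 38*1 - 5 = 33, d_3 = (1811 - 33^2)/38 = 722/38 = 19, a_3 = floor((42 + 33)/19) = 3.
  m_4 = 19*3 - 33 = 24, d_4 = (1811 - 24^2)/19 = 1235/19 = 65, a_4 = floor((42 + 24)/65) = 1.
  m_5 = 65*1 - 24 = 41, d_5 = (1811 - 41^2)/65 = 130/65 = 2, a_5 = floor((42 + 41)/2) = 41.
  m_6 = 2*41 - 41 = 41, d_6 = (1811 - 41^2)/2 = 130/2 = 65, a_6 = floor((42 + 41)/65) = 1.
  m_7 = 65*1 - 41 = 24, d_7 = (1811 - 24^2)/65 = 1235/65 = 19, a_7 = floor((42 + 24)/19) = 3.
  m_8 = 19*3 - 24 = 33, d_8 = (1811 - 33^2)/19 = 722/19 = 38, a_8 = floor((42 + 33)/38) = 1.
  m_9 = 38*1 - 33 = 5, d_9 = (1811 - 5^2)/38 = 1786/38 = 47, a_9 = floor((42 + 5)/47) = 1.
  m_10 = 47*1 - 5 = 42, d_10 = (1811 - 42^2)/47 = 47/47 = 1, a_10 = floor((42 + 42)/1) = 84.
  m_11 = 1*84 - 42 = 42, d_11 = (1811 - 42^2)/1 = 47/1 = 47: (m_11, d_11) = (m_1, d_1) = (42, 47), so from here the quotients repeat a_1, ..., a_10; the period length is 10.
Hence the expansion of sqrt(1811) is a_0 = 42 followed by the repeating block 1, 1, 3, 1, 41, 1, 3, 1, 1, 84 (period 10).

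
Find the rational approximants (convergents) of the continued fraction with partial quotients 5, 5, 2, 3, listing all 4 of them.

5/1, 26/5, 57/11, 197/38

Using the convergent recurrence p_i = a_i*p_{i-1} + p_{i-2}, q_i = a_i*q_{i-1} + q_{i-2} with p_{-2}=0, p_{-1}=1, q_{-2}=1, q_{-1}=0:
  i=0: a_0=5, p_0 = 5*1 + 0 = 5, q_0 = 5*0 + 1 = 1.
  i=1: a_1=5, p_1 = 5*5 + 1 = 26, q_1 = 5*1 + 0 = 5.
  i=2: a_2=2, p_2 = 2*26 + 5 = 57, q_2 = 2*5 + 1 = 11.
  i=3: a_3=3, p_3 = 3*57 + 26 = 197, q_3 = 3*11 + 5 = 38.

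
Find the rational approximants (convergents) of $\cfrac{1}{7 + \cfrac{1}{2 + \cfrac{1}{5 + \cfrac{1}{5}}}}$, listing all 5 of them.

0/1, 1/7, 2/15, 11/82, 57/425

Using the convergent recurrence p_i = a_i*p_{i-1} + p_{i-2}, q_i = a_i*q_{i-1} + q_{i-2} with p_{-2}=0, p_{-1}=1, q_{-2}=1, q_{-1}=0:
  i=0: a_0=0, p_0 = 0*1 + 0 = 0, q_0 = 0*0 + 1 = 1.
  i=1: a_1=7, p_1 = 7*0 + 1 = 1, q_1 = 7*1 + 0 = 7.
  i=2: a_2=2, p_2 = 2*1 + 0 = 2, q_2 = 2*7 + 1 = 15.
  i=3: a_3=5, p_3 = 5*2 + 1 = 11, q_3 = 5*15 + 7 = 82.
  i=4: a_4=5, p_4 = 5*11 + 2 = 57, q_4 = 5*82 + 15 = 425.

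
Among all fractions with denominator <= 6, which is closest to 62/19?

Expand x = 62/19 as a continued fraction with the Euclidean algorithm:
  62 = 3*19 + 5, so a_0 = 3.
  19 = 3*5 + 4, so a_1 = 3.
  5 = 1*4 + 1, so a_2 = 1.
  4 = 4*1 + 0, so a_3 = 4.
so x = [3; 3, 1, 4].
Convergents (p_i = a_i*p_{i-1} + p_{i-2}, q_i = a_i*q_{i-1} + q_{i-2} with p_{-2}=0, p_{-1}=1, q_{-2}=1, q_{-1}=0), until the denominator exceeds 6:
  i=0: a_0=3, p_0 = 3*1 + 0 = 3, q_0 = 3*0 + 1 = 1.
  i=1: a_1=3, p_1 = 3*3 + 1 = 10, q_1 = 3*1 + 0 = 3.
  i=2: a_2=1, p_2 = 1*10 + 3 = 13, q_2 = 1*3 + 1 = 4.
  i=3: a_3=4, p_3 = 4*13 + 10 = 62, q_3 = 4*4 + 3 = 19.
q_3 = 19 > 6, so the last convergent with denominator <= 6 is p_2/q_2 = 13/4.
The closest fraction with denominator <= 6 is either p_2/q_2 or the intermediate fraction (k*p_2 + p_1)/(k*q_2 + q_1) with the largest k >= 1 whose denominator stays <= 6; these approach x as k grows, and every other convergent or intermediate fraction in range is farther away.
Largest k: floor((6 - q_1)/q_2) = floor((6 - 3)/4) = 0.
Since k = 0, no intermediate fraction beyond p_2/q_2 has denominator <= 6, so the convergent 13/4 is the closest (its error is |62*4 - 13*19|/(19*4) = 1/76).

13/4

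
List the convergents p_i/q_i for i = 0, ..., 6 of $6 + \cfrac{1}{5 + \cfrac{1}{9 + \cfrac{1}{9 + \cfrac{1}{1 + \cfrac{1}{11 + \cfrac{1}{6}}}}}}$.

6/1, 31/5, 285/46, 2596/419, 2881/465, 34287/5534, 208603/33669

Using the convergent recurrence p_i = a_i*p_{i-1} + p_{i-2}, q_i = a_i*q_{i-1} + q_{i-2} with p_{-2}=0, p_{-1}=1, q_{-2}=1, q_{-1}=0:
  i=0: a_0=6, p_0 = 6*1 + 0 = 6, q_0 = 6*0 + 1 = 1.
  i=1: a_1=5, p_1 = 5*6 + 1 = 31, q_1 = 5*1 + 0 = 5.
  i=2: a_2=9, p_2 = 9*31 + 6 = 285, q_2 = 9*5 + 1 = 46.
  i=3: a_3=9, p_3 = 9*285 + 31 = 2596, q_3 = 9*46 + 5 = 419.
  i=4: a_4=1, p_4 = 1*2596 + 285 = 2881, q_4 = 1*419 + 46 = 465.
  i=5: a_5=11, p_5 = 11*2881 + 2596 = 34287, q_5 = 11*465 + 419 = 5534.
  i=6: a_6=6, p_6 = 6*34287 + 2881 = 208603, q_6 = 6*5534 + 465 = 33669.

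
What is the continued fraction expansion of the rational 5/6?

[0; 1, 5]

Run the Euclidean algorithm on 5 and 6; the successive quotients are the partial quotients a_0, a_1, ... (each step inverts the fractional part left over by the previous one):
  5 = 0*6 + 5, so a_0 = 0.
  6 = 1*5 + 1, so a_1 = 1.
  5 = 5*1 + 0, so a_2 = 5.
The remainder reaches 0 after 3 divisions, so the expansion has 3 partial quotients, read off in order.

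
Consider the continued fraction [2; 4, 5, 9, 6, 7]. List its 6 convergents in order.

Using the convergent recurrence p_i = a_i*p_{i-1} + p_{i-2}, q_i = a_i*q_{i-1} + q_{i-2} with p_{-2}=0, p_{-1}=1, q_{-2}=1, q_{-1}=0:
  i=0: a_0=2, p_0 = 2*1 + 0 = 2, q_0 = 2*0 + 1 = 1.
  i=1: a_1=4, p_1 = 4*2 + 1 = 9, q_1 = 4*1 + 0 = 4.
  i=2: a_2=5, p_2 = 5*9 + 2 = 47, q_2 = 5*4 + 1 = 21.
  i=3: a_3=9, p_3 = 9*47 + 9 = 432, q_3 = 9*21 + 4 = 193.
  i=4: a_4=6, p_4 = 6*432 + 47 = 2639, q_4 = 6*193 + 21 = 1179.
  i=5: a_5=7, p_5 = 7*2639 + 432 = 18905, q_5 = 7*1179 + 193 = 8446.

2/1, 9/4, 47/21, 432/193, 2639/1179, 18905/8446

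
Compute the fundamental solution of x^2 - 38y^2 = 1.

(x, y) = (37, 6)

First expand sqrt(38) as a continued fraction. With x_i = (sqrt(38) + m_i)/d_i and (m_0, d_0) = (0, 1): a_0 = floor(sqrt(38)) = 6, since 6^2 = 36 <= 38 < 49 = 7^2.
Iterate m_{i+1} = d_i*a_i - m_i, d_{i+1} = (38 - m_{i+1}^2)/d_i, a_{i+1} = floor((a_0 + m_{i+1})/d_{i+1}):
  m_1 = 1*6 - 0 = 6, d_1 = (38 - 6^2)/1 = 2/1 = 2, a_1 = floor((6 + 6)/2) = 6.
  m_2 = 2*6 - 6 = 6, d_2 = (38 - 6^2)/2 = 2/2 = 1, a_2 = floor((6 + 6)/1) = 12.
  m_3 = 1*12 - 6 = 6, d_3 = (38 - 6^2)/1 = 2/1 = 2: (m_3, d_3) = (m_1, d_1) = (6, 2), so from here the quotients repeat a_1, a_2; the period length is 2.
So sqrt(38) = [6; (6, 12)] with period length k = 2.
k is even, so the fundamental solution of x^2 - 38y^2 = 1 is (p_{k-1}, q_{k-1}) = (p_1, q_1); compute convergents through index 1.
Convergents (p_i = a_i*p_{i-1} + p_{i-2}, q_i = a_i*q_{i-1} + q_{i-2} with p_{-2}=0, p_{-1}=1, q_{-2}=1, q_{-1}=0):
  i=0: a_0=6, p_0 = 6*1 + 0 = 6, q_0 = 6*0 + 1 = 1.
  i=1: a_1=6, p_1 = 6*6 + 1 = 37, q_1 = 6*1 + 0 = 6.
Check: 37^2 - 38*6^2 = 1369 - 1368 = 1, so (x, y) = (37, 6) solves the equation, and by the theorem it is the least positive solution.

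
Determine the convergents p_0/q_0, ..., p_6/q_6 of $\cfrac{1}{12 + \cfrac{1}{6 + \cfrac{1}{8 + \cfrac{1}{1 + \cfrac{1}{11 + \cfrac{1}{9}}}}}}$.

Using the convergent recurrence p_i = a_i*p_{i-1} + p_{i-2}, q_i = a_i*q_{i-1} + q_{i-2} with p_{-2}=0, p_{-1}=1, q_{-2}=1, q_{-1}=0:
  i=0: a_0=0, p_0 = 0*1 + 0 = 0, q_0 = 0*0 + 1 = 1.
  i=1: a_1=12, p_1 = 12*0 + 1 = 1, q_1 = 12*1 + 0 = 12.
  i=2: a_2=6, p_2 = 6*1 + 0 = 6, q_2 = 6*12 + 1 = 73.
  i=3: a_3=8, p_3 = 8*6 + 1 = 49, q_3 = 8*73 + 12 = 596.
  i=4: a_4=1, p_4 = 1*49 + 6 = 55, q_4 = 1*596 + 73 = 669.
  i=5: a_5=11, p_5 = 11*55 + 49 = 654, q_5 = 11*669 + 596 = 7955.
  i=6: a_6=9, p_6 = 9*654 + 55 = 5941, q_6 = 9*7955 + 669 = 72264.

0/1, 1/12, 6/73, 49/596, 55/669, 654/7955, 5941/72264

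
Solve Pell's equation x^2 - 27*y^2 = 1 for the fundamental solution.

First expand sqrt(27) as a continued fraction. With x_i = (sqrt(27) + m_i)/d_i and (m_0, d_0) = (0, 1): a_0 = floor(sqrt(27)) = 5, since 5^2 = 25 <= 27 < 36 = 6^2.
Iterate m_{i+1} = d_i*a_i - m_i, d_{i+1} = (27 - m_{i+1}^2)/d_i, a_{i+1} = floor((a_0 + m_{i+1})/d_{i+1}):
  m_1 = 1*5 - 0 = 5, d_1 = (27 - 5^2)/1 = 2/1 = 2, a_1 = floor((5 + 5)/2) = 5.
  m_2 = 2*5 - 5 = 5, d_2 = (27 - 5^2)/2 = 2/2 = 1, a_2 = floor((5 + 5)/1) = 10.
  m_3 = 1*10 - 5 = 5, d_3 = (27 - 5^2)/1 = 2/1 = 2: (m_3, d_3) = (m_1, d_1) = (5, 2), so from here the quotients repeat a_1, a_2; the period length is 2.
So sqrt(27) = [5; (5, 10)] with period length k = 2.
k is even, so the fundamental solution of x^2 - 27y^2 = 1 is (p_{k-1}, q_{k-1}) = (p_1, q_1); compute convergents through index 1.
Convergents (p_i = a_i*p_{i-1} + p_{i-2}, q_i = a_i*q_{i-1} + q_{i-2} with p_{-2}=0, p_{-1}=1, q_{-2}=1, q_{-1}=0):
  i=0: a_0=5, p_0 = 5*1 + 0 = 5, q_0 = 5*0 + 1 = 1.
  i=1: a_1=5, p_1 = 5*5 + 1 = 26, q_1 = 5*1 + 0 = 5.
Check: 26^2 - 27*5^2 = 676 - 675 = 1, so (x, y) = (26, 5) solves the equation, and by the theorem it is the least positive solution.

(x, y) = (26, 5)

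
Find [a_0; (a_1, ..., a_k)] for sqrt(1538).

[39; (4, 1, 1, 1, 1, 38, 1, 1, 1, 1, 4, 78)]

Write x_i = (sqrt(1538) + m_i)/d_i with (m_0, d_0) = (0, 1). a_0 = floor(sqrt(1538)) = 39, since 39^2 = 1521 <= 1538 < 1600 = 40^2.
Iterate m_{i+1} = d_i*a_i - m_i, d_{i+1} = (1538 - m_{i+1}^2)/d_i, a_{i+1} = floor((a_0 + m_{i+1})/d_{i+1}):
  m_1 = 1*39 - 0 = 39, d_1 = (1538 - 39^2)/1 = 17/1 = 17, a_1 = floor((39 + 39)/17) = 4.
  m_2 = 17*4 - 39 = 29, d_2 = (1538 - 29^2)/17 = 697/17 = 41, a_2 = floor((39 + 29)/41) = 1.
  m_3 = 41*1 - 29 = 12, d_3 = (1538 - 12^2)/41 = 1394/41 = 34, a_3 = floor((39 + 12)/34) = 1.
  m_4 = 34*1 - 12 = 22, d_4 = (1538 - 22^2)/34 = 1054/34 = 31, a_4 = floor((39 + 22)/31) = 1.
  m_5 = 31*1 - 22 = 9, d_5 = (1538 - 9^2)/31 = 1457/31 = 47, a_5 = floor((39 + 9)/47) = 1.
  m_6 = 47*1 - 9 = 38, d_6 = (1538 - 38^2)/47 = 94/47 = 2, a_6 = floor((39 + 38)/2) = 38.
  m_7 = 2*38 - 38 = 38, d_7 = (1538 - 38^2)/2 = 94/2 = 47, a_7 = floor((39 + 38)/47) = 1.
  m_8 = 47*1 - 38 = 9, d_8 = (1538 - 9^2)/47 = 1457/47 = 31, a_8 = floor((39 + 9)/31) = 1.
  m_9 = 31*1 - 9 = 22, d_9 = (1538 - 22^2)/31 = 1054/31 = 34, a_9 = floor((39 + 22)/34) = 1.
  m_10 = 34*1 - 22 = 12, d_10 = (1538 - 12^2)/34 = 1394/34 = 41, a_10 = floor((39 + 12)/41) = 1.
  m_11 = 41*1 - 12 = 29, d_11 = (1538 - 29^2)/41 = 697/41 = 17, a_11 = floor((39 + 29)/17) = 4.
  m_12 = 17*4 - 29 = 39, d_12 = (1538 - 39^2)/17 = 17/17 = 1, a_12 = floor((39 + 39)/1) = 78.
  m_13 = 1*78 - 39 = 39, d_13 = (1538 - 39^2)/1 = 17/1 = 17: (m_13, d_13) = (m_1, d_1) = (39, 17), so from here the quotients repeat a_1, ..., a_12; the period length is 12.
Hence the expansion of sqrt(1538) is a_0 = 39 followed by the repeating block 4, 1, 1, 1, 1, 38, 1, 1, 1, 1, 4, 78 (period 12).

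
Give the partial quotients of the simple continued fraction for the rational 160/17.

Run the Euclidean algorithm on 160 and 17; the successive quotients are the partial quotients a_0, a_1, ... (each step inverts the fractional part left over by the previous one):
  160 = 9*17 + 7, so a_0 = 9.
  17 = 2*7 + 3, so a_1 = 2.
  7 = 2*3 + 1, so a_2 = 2.
  3 = 3*1 + 0, so a_3 = 3.
The remainder reaches 0 after 4 divisions, so the expansion has 4 partial quotients, read off in order.

[9; 2, 2, 3]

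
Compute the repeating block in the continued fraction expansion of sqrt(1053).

Write x_i = (sqrt(1053) + m_i)/d_i with (m_0, d_0) = (0, 1). a_0 = floor(sqrt(1053)) = 32, since 32^2 = 1024 <= 1053 < 1089 = 33^2.
Iterate m_{i+1} = d_i*a_i - m_i, d_{i+1} = (1053 - m_{i+1}^2)/d_i, a_{i+1} = floor((a_0 + m_{i+1})/d_{i+1}):
  m_1 = 1*32 - 0 = 32, d_1 = (1053 - 32^2)/1 = 29/1 = 29, a_1 = floor((32 + 32)/29) = 2.
  m_2 = 29*2 - 32 = 26, d_2 = (1053 - 26^2)/29 = 377/29 = 13, a_2 = floor((32 + 26)/13) = 4.
  m_3 = 13*4 - 26 = 26, d_3 = (1053 - 26^2)/13 = 377/13 = 29, a_3 = floor((32 + 26)/29) = 2.
  m_4 = 29*2 - 26 = 32, d_4 = (1053 - 32^2)/29 = 29/29 = 1, a_4 = floor((32 + 32)/1) = 64.
  m_5 = 1*64 - 32 = 32, d_5 = (1053 - 32^2)/1 = 29/1 = 29: (m_5, d_5) = (m_1, d_1) = (32, 29), so from here the quotients repeat a_1, ..., a_4; the period length is 4.
Hence the expansion of sqrt(1053) is a_0 = 32 followed by the repeating block 2, 4, 2, 64 (period 4).

[32; (2, 4, 2, 64)]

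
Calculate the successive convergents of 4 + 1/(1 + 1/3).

Using the convergent recurrence p_i = a_i*p_{i-1} + p_{i-2}, q_i = a_i*q_{i-1} + q_{i-2} with p_{-2}=0, p_{-1}=1, q_{-2}=1, q_{-1}=0:
  i=0: a_0=4, p_0 = 4*1 + 0 = 4, q_0 = 4*0 + 1 = 1.
  i=1: a_1=1, p_1 = 1*4 + 1 = 5, q_1 = 1*1 + 0 = 1.
  i=2: a_2=3, p_2 = 3*5 + 4 = 19, q_2 = 3*1 + 1 = 4.

4/1, 5/1, 19/4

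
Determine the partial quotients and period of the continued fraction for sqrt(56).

[7; (2, 14)]

Write x_i = (sqrt(56) + m_i)/d_i with (m_0, d_0) = (0, 1). a_0 = floor(sqrt(56)) = 7, since 7^2 = 49 <= 56 < 64 = 8^2.
Iterate m_{i+1} = d_i*a_i - m_i, d_{i+1} = (56 - m_{i+1}^2)/d_i, a_{i+1} = floor((a_0 + m_{i+1})/d_{i+1}):
  m_1 = 1*7 - 0 = 7, d_1 = (56 - 7^2)/1 = 7/1 = 7, a_1 = floor((7 + 7)/7) = 2.
  m_2 = 7*2 - 7 = 7, d_2 = (56 - 7^2)/7 = 7/7 = 1, a_2 = floor((7 + 7)/1) = 14.
  m_3 = 1*14 - 7 = 7, d_3 = (56 - 7^2)/1 = 7/1 = 7: (m_3, d_3) = (m_1, d_1) = (7, 7), so from here the quotients repeat a_1, a_2; the period length is 2.
Hence the expansion of sqrt(56) is a_0 = 7 followed by the repeating block 2, 14 (period 2).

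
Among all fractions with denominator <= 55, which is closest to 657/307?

Expand x = 657/307 as a continued fraction with the Euclidean algorithm:
  657 = 2*307 + 43, so a_0 = 2.
  307 = 7*43 + 6, so a_1 = 7.
  43 = 7*6 + 1, so a_2 = 7.
  6 = 6*1 + 0, so a_3 = 6.
so x = [2; 7, 7, 6].
Convergents (p_i = a_i*p_{i-1} + p_{i-2}, q_i = a_i*q_{i-1} + q_{i-2} with p_{-2}=0, p_{-1}=1, q_{-2}=1, q_{-1}=0), until the denominator exceeds 55:
  i=0: a_0=2, p_0 = 2*1 + 0 = 2, q_0 = 2*0 + 1 = 1.
  i=1: a_1=7, p_1 = 7*2 + 1 = 15, q_1 = 7*1 + 0 = 7.
  i=2: a_2=7, p_2 = 7*15 + 2 = 107, q_2 = 7*7 + 1 = 50.
  i=3: a_3=6, p_3 = 6*107 + 15 = 657, q_3 = 6*50 + 7 = 307.
q_3 = 307 > 55, so the last convergent with denominator <= 55 is p_2/q_2 = 107/50.
The closest fraction with denominator <= 55 is either p_2/q_2 or the intermediate fraction (k*p_2 + p_1)/(k*q_2 + q_1) with the largest k >= 1 whose denominator stays <= 55; these approach x as k grows, and every other convergent or intermediate fraction in range is farther away.
Largest k: floor((55 - q_1)/q_2) = floor((55 - 7)/50) = 0.
Since k = 0, no intermediate fraction beyond p_2/q_2 has denominator <= 55, so the convergent 107/50 is the closest (its error is |657*50 - 107*307|/(307*50) = 1/15350).

107/50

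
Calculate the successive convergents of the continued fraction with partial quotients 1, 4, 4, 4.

Using the convergent recurrence p_i = a_i*p_{i-1} + p_{i-2}, q_i = a_i*q_{i-1} + q_{i-2} with p_{-2}=0, p_{-1}=1, q_{-2}=1, q_{-1}=0:
  i=0: a_0=1, p_0 = 1*1 + 0 = 1, q_0 = 1*0 + 1 = 1.
  i=1: a_1=4, p_1 = 4*1 + 1 = 5, q_1 = 4*1 + 0 = 4.
  i=2: a_2=4, p_2 = 4*5 + 1 = 21, q_2 = 4*4 + 1 = 17.
  i=3: a_3=4, p_3 = 4*21 + 5 = 89, q_3 = 4*17 + 4 = 72.

1/1, 5/4, 21/17, 89/72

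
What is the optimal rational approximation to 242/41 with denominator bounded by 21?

124/21

Expand x = 242/41 as a continued fraction with the Euclidean algorithm:
  242 = 5*41 + 37, so a_0 = 5.
  41 = 1*37 + 4, so a_1 = 1.
  37 = 9*4 + 1, so a_2 = 9.
  4 = 4*1 + 0, so a_3 = 4.
so x = [5; 1, 9, 4].
Convergents (p_i = a_i*p_{i-1} + p_{i-2}, q_i = a_i*q_{i-1} + q_{i-2} with p_{-2}=0, p_{-1}=1, q_{-2}=1, q_{-1}=0), until the denominator exceeds 21:
  i=0: a_0=5, p_0 = 5*1 + 0 = 5, q_0 = 5*0 + 1 = 1.
  i=1: a_1=1, p_1 = 1*5 + 1 = 6, q_1 = 1*1 + 0 = 1.
  i=2: a_2=9, p_2 = 9*6 + 5 = 59, q_2 = 9*1 + 1 = 10.
  i=3: a_3=4, p_3 = 4*59 + 6 = 242, q_3 = 4*10 + 1 = 41.
q_3 = 41 > 21, so the last convergent with denominator <= 21 is p_2/q_2 = 59/10.
The closest fraction with denominator <= 21 is either p_2/q_2 or the intermediate fraction (k*p_2 + p_1)/(k*q_2 + q_1) with the largest k >= 1 whose denominator stays <= 21; these approach x as k grows, and every other convergent or intermediate fraction in range is farther away.
Largest k: floor((21 - q_1)/q_2) = floor((21 - 1)/10) = 2.
That gives (2*59 + 6)/(2*10 + 1) = 124/21.
Compare the errors: |x - 59/10| = |242*10 - 59*41|/(41*10) = 1/410, and |x - 124/21| = |242*21 - 124*41|/(41*21) = 2/861.
Cross-multiplying, 2*410 = 820 < 861 = 1*861, so 2/861 is smaller: the intermediate fraction 124/21 is closer to x than 59/10.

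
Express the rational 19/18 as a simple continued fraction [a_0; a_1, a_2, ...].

[1; 18]

Run the Euclidean algorithm on 19 and 18; the successive quotients are the partial quotients a_0, a_1, ... (each step inverts the fractional part left over by the previous one):
  19 = 1*18 + 1, so a_0 = 1.
  18 = 18*1 + 0, so a_1 = 18.
The remainder reaches 0 after 2 divisions, so the expansion has 2 partial quotients, read off in order.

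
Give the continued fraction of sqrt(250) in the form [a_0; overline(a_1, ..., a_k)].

Write x_i = (sqrt(250) + m_i)/d_i with (m_0, d_0) = (0, 1). a_0 = floor(sqrt(250)) = 15, since 15^2 = 225 <= 250 < 256 = 16^2.
Iterate m_{i+1} = d_i*a_i - m_i, d_{i+1} = (250 - m_{i+1}^2)/d_i, a_{i+1} = floor((a_0 + m_{i+1})/d_{i+1}):
  m_1 = 1*15 - 0 = 15, d_1 = (250 - 15^2)/1 = 25/1 = 25, a_1 = floor((15 + 15)/25) = 1.
  m_2 = 25*1 - 15 = 10, d_2 = (250 - 10^2)/25 = 150/25 = 6, a_2 = floor((15 + 10)/6) = 4.
  m_3 = 6*4 - 10 = 14, d_3 = (250 - 14^2)/6 = 54/6 = 9, a_3 = floor((15 + 14)/9) = 3.
  m_4 = 9*3 - 14 = 13, d_4 = (250 - 13^2)/9 = 81/9 = 9, a_4 = floor((15 + 13)/9) = 3.
  m_5 = 9*3 - 13 = 14, d_5 = (250 - 14^2)/9 = 54/9 = 6, a_5 = floor((15 + 14)/6) = 4.
  m_6 = 6*4 - 14 = 10, d_6 = (250 - 10^2)/6 = 150/6 = 25, a_6 = floor((15 + 10)/25) = 1.
  m_7 = 25*1 - 10 = 15, d_7 = (250 - 15^2)/25 = 25/25 = 1, a_7 = floor((15 + 15)/1) = 30.
  m_8 = 1*30 - 15 = 15, d_8 = (250 - 15^2)/1 = 25/1 = 25: (m_8, d_8) = (m_1, d_1) = (15, 25), so from here the quotients repeat a_1, ..., a_7; the period length is 7.
Hence the expansion of sqrt(250) is a_0 = 15 followed by the repeating block 1, 4, 3, 3, 4, 1, 30 (period 7).

[15; overline(1, 4, 3, 3, 4, 1, 30)]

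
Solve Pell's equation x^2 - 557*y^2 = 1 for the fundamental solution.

(x, y) = (27849, 1180)

First expand sqrt(557) as a continued fraction. With x_i = (sqrt(557) + m_i)/d_i and (m_0, d_0) = (0, 1): a_0 = floor(sqrt(557)) = 23, since 23^2 = 529 <= 557 < 576 = 24^2.
Iterate m_{i+1} = d_i*a_i - m_i, d_{i+1} = (557 - m_{i+1}^2)/d_i, a_{i+1} = floor((a_0 + m_{i+1})/d_{i+1}):
  m_1 = 1*23 - 0 = 23, d_1 = (557 - 23^2)/1 = 28/1 = 28, a_1 = floor((23 + 23)/28) = 1.
  m_2 = 28*1 - 23 = 5, d_2 = (557 - 5^2)/28 = 532/28 = 19, a_2 = floor((23 + 5)/19) = 1.
  m_3 = 19*1 - 5 = 14, d_3 = (557 - 14^2)/19 = 361/19 = 19, a_3 = floor((23 + 14)/19) = 1.
  m_4 = 19*1 - 14 = 5, d_4 = (557 - 5^2)/19 = 532/19 = 28, a_4 = floor((23 + 5)/28) = 1.
  m_5 = 28*1 - 5 = 23, d_5 = (557 - 23^2)/28 = 28/28 = 1, a_5 = floor((23 + 23)/1) = 46.
  m_6 = 1*46 - 23 = 23, d_6 = (557 - 23^2)/1 = 28/1 = 28: (m_6, d_6) = (m_1, d_1) = (23, 28), so from here the quotients repeat a_1, ..., a_5; the period length is 5.
So sqrt(557) = [23; (1, 1, 1, 1, 46)] with period length k = 5.
k is odd, so (p_{k-1}, q_{k-1}) only solves x^2 - 557y^2 = -1 and the fundamental solution of x^2 - 557y^2 = 1 is (p_{2k-1}, q_{2k-1}) = (p_9, q_9); compute convergents through index 9, running through the period twice.
Convergents (p_i = a_i*p_{i-1} + p_{i-2}, q_i = a_i*q_{i-1} + q_{i-2} with p_{-2}=0, p_{-1}=1, q_{-2}=1, q_{-1}=0):
  i=0: a_0=23, p_0 = 23*1 + 0 = 23, q_0 = 23*0 + 1 = 1.
  i=1: a_1=1, p_1 = 1*23 + 1 = 24, q_1 = 1*1 + 0 = 1.
  i=2: a_2=1, p_2 = 1*24 + 23 = 47, q_2 = 1*1 + 1 = 2.
  i=3: a_3=1, p_3 = 1*47 + 24 = 71, q_3 = 1*2 + 1 = 3.
  i=4: a_4=1, p_4 = 1*71 + 47 = 118, q_4 = 1*3 + 2 = 5.
  i=5: a_5=46, p_5 = 46*118 + 71 = 5499, q_5 = 46*5 + 3 = 233.
  i=6: a_6=1, p_6 = 1*5499 + 118 = 5617, q_6 = 1*233 + 5 = 238.
  i=7: a_7=1, p_7 = 1*5617 + 5499 = 11116, q_7 = 1*238 + 233 = 471.
  i=8: a_8=1, p_8 = 1*11116 + 5617 = 16733, q_8 = 1*471 + 238 = 709.
  i=9: a_9=1, p_9 = 1*16733 + 11116 = 27849, q_9 = 1*709 + 471 = 1180.
Indeed p_4^2 - 557*q_4^2 = 13924 - 13925 = -1, not +1.
Check: 27849^2 - 557*1180^2 = 775566801 - 775566800 = 1, so (x, y) = (27849, 1180) solves the equation, and by the theorem it is the least positive solution.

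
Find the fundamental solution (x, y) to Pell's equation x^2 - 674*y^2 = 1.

(x, y) = (675, 26)

First expand sqrt(674) as a continued fraction. With x_i = (sqrt(674) + m_i)/d_i and (m_0, d_0) = (0, 1): a_0 = floor(sqrt(674)) = 25, since 25^2 = 625 <= 674 < 676 = 26^2.
Iterate m_{i+1} = d_i*a_i - m_i, d_{i+1} = (674 - m_{i+1}^2)/d_i, a_{i+1} = floor((a_0 + m_{i+1})/d_{i+1}):
  m_1 = 1*25 - 0 = 25, d_1 = (674 - 25^2)/1 = 49/1 = 49, a_1 = floor((25 + 25)/49) = 1.
  m_2 = 49*1 - 25 = 24, d_2 = (674 - 24^2)/49 = 98/49 = 2, a_2 = floor((25 + 24)/2) = 24.
  m_3 = 2*24 - 24 = 24, d_3 = (674 - 24^2)/2 = 98/2 = 49, a_3 = floor((25 + 24)/49) = 1.
  m_4 = 49*1 - 24 = 25, d_4 = (674 - 25^2)/49 = 49/49 = 1, a_4 = floor((25 + 25)/1) = 50.
  m_5 = 1*50 - 25 = 25, d_5 = (674 - 25^2)/1 = 49/1 = 49: (m_5, d_5) = (m_1, d_1) = (25, 49), so from here the quotients repeat a_1, ..., a_4; the period length is 4.
So sqrt(674) = [25; (1, 24, 1, 50)] with period length k = 4.
k is even, so the fundamental solution of x^2 - 674y^2 = 1 is (p_{k-1}, q_{k-1}) = (p_3, q_3); compute convergents through index 3.
Convergents (p_i = a_i*p_{i-1} + p_{i-2}, q_i = a_i*q_{i-1} + q_{i-2} with p_{-2}=0, p_{-1}=1, q_{-2}=1, q_{-1}=0):
  i=0: a_0=25, p_0 = 25*1 + 0 = 25, q_0 = 25*0 + 1 = 1.
  i=1: a_1=1, p_1 = 1*25 + 1 = 26, q_1 = 1*1 + 0 = 1.
  i=2: a_2=24, p_2 = 24*26 + 25 = 649, q_2 = 24*1 + 1 = 25.
  i=3: a_3=1, p_3 = 1*649 + 26 = 675, q_3 = 1*25 + 1 = 26.
Check: 675^2 - 674*26^2 = 455625 - 455624 = 1, so (x, y) = (675, 26) solves the equation, and by the theorem it is the least positive solution.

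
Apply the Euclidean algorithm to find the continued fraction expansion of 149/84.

Run the Euclidean algorithm on 149 and 84; the successive quotients are the partial quotients a_0, a_1, ... (each step inverts the fractional part left over by the previous one):
  149 = 1*84 + 65, so a_0 = 1.
  84 = 1*65 + 19, so a_1 = 1.
  65 = 3*19 + 8, so a_2 = 3.
  19 = 2*8 + 3, so a_3 = 2.
  8 = 2*3 + 2, so a_4 = 2.
  3 = 1*2 + 1, so a_5 = 1.
  2 = 2*1 + 0, so a_6 = 2.
The remainder reaches 0 after 7 divisions, so the expansion has 7 partial quotients, read off in order.

[1; 1, 3, 2, 2, 1, 2]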